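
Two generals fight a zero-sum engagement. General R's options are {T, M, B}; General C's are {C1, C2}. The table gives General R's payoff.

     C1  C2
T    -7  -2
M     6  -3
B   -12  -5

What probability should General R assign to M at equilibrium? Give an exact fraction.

Row minima: T → -7, M → -3, B → -12; maximin = -3.
Column maxima: C1 → 6, C2 → -2; minimax = -2.
-3 ≠ -2, so there is no saddle point; optimal play is mixed.
B is strictly dominated by T, so General R never plays it.
On the remaining 2×2 (T, M vs C1, C2):
Let General R play T with probability p. Expected payoff against C1: (-7)p + 6(1−p) = −13p + 6; against C2: (-2)p + (-3)(1−p) = p − 3.
Setting these equal: −13p + 6 = p − 3 ⇒ −14p = -9 ⇒ p = 9/14, and the value is (-13)·(9/14) + 6 = -33/14.
For General C: with q = P(C1), equating T's and M's payoffs gives −5q − 2 = 9q − 3 ⇒ q = 1/14.

5/14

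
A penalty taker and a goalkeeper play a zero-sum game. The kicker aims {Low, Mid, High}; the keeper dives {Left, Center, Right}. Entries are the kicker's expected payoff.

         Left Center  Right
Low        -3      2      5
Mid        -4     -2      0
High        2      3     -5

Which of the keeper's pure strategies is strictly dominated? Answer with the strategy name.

Center

Left holds the kicker's payoff strictly below Center in every row: -3 < 2, -4 < -2, 2 < 3.
So Center is strictly dominated for the keeper.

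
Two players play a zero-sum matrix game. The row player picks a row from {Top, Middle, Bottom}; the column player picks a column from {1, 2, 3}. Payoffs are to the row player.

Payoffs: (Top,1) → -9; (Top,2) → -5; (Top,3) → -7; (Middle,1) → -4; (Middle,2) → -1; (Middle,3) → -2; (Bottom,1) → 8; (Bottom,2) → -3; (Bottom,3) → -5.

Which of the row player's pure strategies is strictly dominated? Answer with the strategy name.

Middle gives a strictly higher payoff than Top against every column: -4 > -9, -1 > -5, -2 > -7.
So Top is strictly dominated and the row player never plays it.

Top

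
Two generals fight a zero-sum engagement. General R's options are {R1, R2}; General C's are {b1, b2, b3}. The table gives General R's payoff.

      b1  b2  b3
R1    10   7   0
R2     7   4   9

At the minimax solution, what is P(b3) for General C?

Row minima: R1 → 0, R2 → 4; maximin = 4.
Column maxima: b1 → 10, b2 → 7, b3 → 9; minimax = 7.
4 ≠ 7, so there is no saddle point; optimal play is mixed.
b1 is strictly dominated by b2 (it gives General R strictly more in every row), so General C never plays it.
On the remaining 2×2 (R1, R2 vs b2, b3):
Let General R play R1 with probability p. Expected payoff against b2: 7p + 4(1−p) = 3p + 4; against b3: 0p + 9(1−p) = −9p + 9.
Setting these equal: 3p + 4 = −9p + 9 ⇒ 12p = 5 ⇒ p = 5/12, and the value is (3)·(5/12) + 4 = 21/4.
For General C: with q = P(b2), equating R1's and R2's payoffs gives 7q = −5q + 9 ⇒ q = 3/4.

1/4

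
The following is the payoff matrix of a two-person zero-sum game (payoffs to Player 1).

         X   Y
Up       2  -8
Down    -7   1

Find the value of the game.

-3

Row minima: Up → -8, Down → -7; maximin = -7.
Column maxima: X → 2, Y → 1; minimax = 1.
-7 ≠ 1, so there is no saddle point; optimal play is mixed.
Let Player 1 play Up with probability p. Expected payoff against X: 2p + (-7)(1−p) = 9p − 7; against Y: (-8)p + 1(1−p) = −9p + 1.
Setting these equal: 9p − 7 = −9p + 1 ⇒ 18p = 8 ⇒ p = 4/9, and the value is (9)·(4/9) − 7 = -3.
For Player 2: with q = P(X), equating Up's and Down's payoffs gives 10q − 8 = −8q + 1 ⇒ q = 1/2.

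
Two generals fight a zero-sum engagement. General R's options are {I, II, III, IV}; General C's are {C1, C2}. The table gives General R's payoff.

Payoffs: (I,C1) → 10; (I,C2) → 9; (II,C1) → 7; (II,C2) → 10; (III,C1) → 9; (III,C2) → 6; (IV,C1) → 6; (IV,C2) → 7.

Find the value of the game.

37/4

Row minima: I → 9, II → 7, III → 6, IV → 6; maximin = 9.
Column maxima: C1 → 10, C2 → 10; minimax = 10.
9 ≠ 10, so there is no saddle point; optimal play is mixed.
III is strictly dominated by I, so General R never plays it.
IV is strictly dominated by I, so General R never plays it.
On the remaining 2×2 (I, II vs C1, C2):
Let General R play I with probability p. Expected payoff against C1: 10p + 7(1−p) = 3p + 7; against C2: 9p + 10(1−p) = −p + 10.
Setting these equal: 3p + 7 = −p + 10 ⇒ 4p = 3 ⇒ p = 3/4, and the value is (3)·(3/4) + 7 = 37/4.
For General C: with q = P(C1), equating I's and II's payoffs gives q + 9 = −3q + 10 ⇒ q = 1/4.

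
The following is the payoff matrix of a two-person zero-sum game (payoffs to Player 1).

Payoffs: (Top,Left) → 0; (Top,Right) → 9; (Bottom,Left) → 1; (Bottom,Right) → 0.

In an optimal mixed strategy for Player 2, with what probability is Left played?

Row minima: Top → 0, Bottom → 0; maximin = 0.
Column maxima: Left → 1, Right → 9; minimax = 1.
0 ≠ 1, so there is no saddle point; optimal play is mixed.
Let Player 1 play Top with probability p. Expected payoff against Left: 0p + 1(1−p) = −p + 1; against Right: 9p + 0(1−p) = 9p.
Setting these equal: −p + 1 = 9p ⇒ −10p = -1 ⇒ p = 1/10, and the value is (-1)·(1/10) + 1 = 9/10.
For Player 2: with q = P(Left), equating Top's and Bottom's payoffs gives −9q + 9 = q ⇒ q = 9/10.

9/10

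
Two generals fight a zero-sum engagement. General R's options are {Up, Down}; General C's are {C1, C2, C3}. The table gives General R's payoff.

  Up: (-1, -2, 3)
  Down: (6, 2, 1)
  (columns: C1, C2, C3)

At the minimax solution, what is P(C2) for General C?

Row minima: Up → -2, Down → 1; maximin = 1.
Column maxima: C1 → 6, C2 → 2, C3 → 3; minimax = 2.
1 ≠ 2, so there is no saddle point; optimal play is mixed.
C1 is strictly dominated by C2 (it gives General R strictly more in every row), so General C never plays it.
On the remaining 2×2 (Up, Down vs C2, C3):
Let General R play Up with probability p. Expected payoff against C2: (-2)p + 2(1−p) = −4p + 2; against C3: 3p + 1(1−p) = 2p + 1.
Setting these equal: −4p + 2 = 2p + 1 ⇒ −6p = -1 ⇒ p = 1/6, and the value is (-4)·(1/6) + 2 = 4/3.
For General C: with q = P(C2), equating Up's and Down's payoffs gives −5q + 3 = q + 1 ⇒ q = 1/3.

1/3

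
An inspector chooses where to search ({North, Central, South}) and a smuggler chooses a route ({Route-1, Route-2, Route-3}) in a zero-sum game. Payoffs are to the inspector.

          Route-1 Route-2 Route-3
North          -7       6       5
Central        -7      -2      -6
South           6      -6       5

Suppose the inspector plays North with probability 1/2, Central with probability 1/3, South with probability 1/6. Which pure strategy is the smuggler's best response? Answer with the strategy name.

Route-1

If the smuggler plays Route-1, the inspector's expected payoff is (1/2)·(-7) + (1/3)·(-7) + (1/6)·6 = -29/6.
If the smuggler plays Route-2, the inspector's expected payoff is (1/2)·6 + (1/3)·(-2) + (1/6)·(-6) = 4/3.
If the smuggler plays Route-3, the inspector's expected payoff is (1/2)·5 + (1/3)·(-6) + (1/6)·5 = 4/3.
The smuggler minimizes the inspector's payoff; the smallest is -29/6, so the best response is Route-1.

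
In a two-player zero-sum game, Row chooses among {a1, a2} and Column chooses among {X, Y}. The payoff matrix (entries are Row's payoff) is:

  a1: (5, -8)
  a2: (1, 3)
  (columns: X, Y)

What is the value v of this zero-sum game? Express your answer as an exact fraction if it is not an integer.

Row minima: a1 → -8, a2 → 1; maximin = 1.
Column maxima: X → 5, Y → 3; minimax = 3.
1 ≠ 3, so there is no saddle point; optimal play is mixed.
Let Row play a1 with probability p. Expected payoff against X: 5p + 1(1−p) = 4p + 1; against Y: (-8)p + 3(1−p) = −11p + 3.
Setting these equal: 4p + 1 = −11p + 3 ⇒ 15p = 2 ⇒ p = 2/15, and the value is (4)·(2/15) + 1 = 23/15.
For Column: with q = P(X), equating a1's and a2's payoffs gives 13q − 8 = −2q + 3 ⇒ q = 11/15.

23/15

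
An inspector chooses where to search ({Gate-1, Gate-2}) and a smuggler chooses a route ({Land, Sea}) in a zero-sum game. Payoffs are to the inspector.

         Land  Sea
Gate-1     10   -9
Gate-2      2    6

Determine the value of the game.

Row minima: Gate-1 → -9, Gate-2 → 2; maximin = 2.
Column maxima: Land → 10, Sea → 6; minimax = 6.
2 ≠ 6, so there is no saddle point; optimal play is mixed.
Let the inspector play Gate-1 with probability p. Expected payoff against Land: 10p + 2(1−p) = 8p + 2; against Sea: (-9)p + 6(1−p) = −15p + 6.
Setting these equal: 8p + 2 = −15p + 6 ⇒ 23p = 4 ⇒ p = 4/23, and the value is (8)·(4/23) + 2 = 78/23.
For the smuggler: with q = P(Land), equating Gate-1's and Gate-2's payoffs gives 19q − 9 = −4q + 6 ⇒ q = 15/23.

78/23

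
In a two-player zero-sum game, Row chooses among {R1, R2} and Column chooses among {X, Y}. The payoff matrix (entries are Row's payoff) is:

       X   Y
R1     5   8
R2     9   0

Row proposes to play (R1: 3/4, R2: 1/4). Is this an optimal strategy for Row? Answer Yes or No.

Yes

Against X this mix gives (3/4)·5 + (1/4)·9 = 6.
Against Y this mix gives (3/4)·8 + (1/4)·0 = 6.
All of Column's active replies (X, Y) yield 6, and no column does worse for Row. The mix makes Column indifferent and guarantees 6, so it is optimal.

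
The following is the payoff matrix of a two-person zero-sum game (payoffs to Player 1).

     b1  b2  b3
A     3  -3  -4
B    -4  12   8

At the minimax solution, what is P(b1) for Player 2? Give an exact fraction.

12/19

Row minima: A → -4, B → -4; maximin = -4.
Column maxima: b1 → 3, b2 → 12, b3 → 8; minimax = 3.
-4 ≠ 3, so there is no saddle point; optimal play is mixed.
b2 is strictly dominated by b3 (it gives Player 1 strictly more in every row), so Player 2 never plays it.
On the remaining 2×2 (A, B vs b1, b3):
Let Player 1 play A with probability p. Expected payoff against b1: 3p + (-4)(1−p) = 7p − 4; against b3: (-4)p + 8(1−p) = −12p + 8.
Setting these equal: 7p − 4 = −12p + 8 ⇒ 19p = 12 ⇒ p = 12/19, and the value is (7)·(12/19) − 4 = 8/19.
For Player 2: with q = P(b1), equating A's and B's payoffs gives 7q − 4 = −12q + 8 ⇒ q = 12/19.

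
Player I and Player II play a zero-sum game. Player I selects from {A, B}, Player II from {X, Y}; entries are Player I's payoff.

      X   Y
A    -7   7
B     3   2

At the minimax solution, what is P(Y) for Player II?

Row minima: A → -7, B → 2; maximin = 2.
Column maxima: X → 3, Y → 7; minimax = 3.
2 ≠ 3, so there is no saddle point; optimal play is mixed.
Let Player I play A with probability p. Expected payoff against X: (-7)p + 3(1−p) = −10p + 3; against Y: 7p + 2(1−p) = 5p + 2.
Setting these equal: −10p + 3 = 5p + 2 ⇒ −15p = -1 ⇒ p = 1/15, and the value is (-10)·(1/15) + 3 = 7/3.
For Player II: with q = P(X), equating A's and B's payoffs gives −14q + 7 = q + 2 ⇒ q = 1/3.

2/3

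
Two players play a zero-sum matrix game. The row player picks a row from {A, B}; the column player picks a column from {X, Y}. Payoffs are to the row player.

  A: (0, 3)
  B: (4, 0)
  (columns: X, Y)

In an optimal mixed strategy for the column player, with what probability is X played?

Row minima: A → 0, B → 0; maximin = 0.
Column maxima: X → 4, Y → 3; minimax = 3.
0 ≠ 3, so there is no saddle point; optimal play is mixed.
Let the row player play A with probability p. Expected payoff against X: 0p + 4(1−p) = −4p + 4; against Y: 3p + 0(1−p) = 3p.
Setting these equal: −4p + 4 = 3p ⇒ −7p = -4 ⇒ p = 4/7, and the value is (-4)·(4/7) + 4 = 12/7.
For the column player: with q = P(X), equating A's and B's payoffs gives −3q + 3 = 4q ⇒ q = 3/7.

3/7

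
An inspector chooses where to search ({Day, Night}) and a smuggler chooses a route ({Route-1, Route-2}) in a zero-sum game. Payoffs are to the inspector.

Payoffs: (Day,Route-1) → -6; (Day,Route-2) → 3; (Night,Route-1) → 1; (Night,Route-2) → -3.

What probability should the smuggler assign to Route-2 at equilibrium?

Row minima: Day → -6, Night → -3; maximin = -3.
Column maxima: Route-1 → 1, Route-2 → 3; minimax = 1.
-3 ≠ 1, so there is no saddle point; optimal play is mixed.
Let the inspector play Day with probability p. Expected payoff against Route-1: (-6)p + 1(1−p) = −7p + 1; against Route-2: 3p + (-3)(1−p) = 6p − 3.
Setting these equal: −7p + 1 = 6p − 3 ⇒ −13p = -4 ⇒ p = 4/13, and the value is (-7)·(4/13) + 1 = -15/13.
For the smuggler: with q = P(Route-1), equating Day's and Night's payoffs gives −9q + 3 = 4q − 3 ⇒ q = 6/13.

7/13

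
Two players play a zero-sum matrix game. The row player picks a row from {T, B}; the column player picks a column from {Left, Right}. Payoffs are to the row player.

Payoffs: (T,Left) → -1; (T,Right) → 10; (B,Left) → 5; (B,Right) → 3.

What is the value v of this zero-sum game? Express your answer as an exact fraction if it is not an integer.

Row minima: T → -1, B → 3; maximin = 3.
Column maxima: Left → 5, Right → 10; minimax = 5.
3 ≠ 5, so there is no saddle point; optimal play is mixed.
Let the row player play T with probability p. Expected payoff against Left: (-1)p + 5(1−p) = −6p + 5; against Right: 10p + 3(1−p) = 7p + 3.
Setting these equal: −6p + 5 = 7p + 3 ⇒ −13p = -2 ⇒ p = 2/13, and the value is (-6)·(2/13) + 5 = 53/13.
For the column player: with q = P(Left), equating T's and B's payoffs gives −11q + 10 = 2q + 3 ⇒ q = 7/13.

53/13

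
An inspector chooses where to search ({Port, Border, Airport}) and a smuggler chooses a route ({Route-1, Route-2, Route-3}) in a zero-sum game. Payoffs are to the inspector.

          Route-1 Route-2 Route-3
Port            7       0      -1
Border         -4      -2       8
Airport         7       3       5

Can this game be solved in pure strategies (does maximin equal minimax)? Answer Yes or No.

Row minima: Port → -1, Border → -4, Airport → 3; maximin = 3.
Column maxima: Route-1 → 7, Route-2 → 3, Route-3 → 8; minimax = 3.
maximin = minimax = 3, so a saddle point exists.

Yes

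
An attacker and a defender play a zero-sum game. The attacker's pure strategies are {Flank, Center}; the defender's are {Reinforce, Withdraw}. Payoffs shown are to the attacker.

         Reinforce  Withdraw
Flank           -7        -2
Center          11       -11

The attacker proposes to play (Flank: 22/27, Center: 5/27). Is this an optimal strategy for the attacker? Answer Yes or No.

Yes

Against Reinforce this mix gives (22/27)·(-7) + (5/27)·11 = -11/3.
Against Withdraw this mix gives (22/27)·(-2) + (5/27)·(-11) = -11/3.
All of the defender's active replies (Reinforce, Withdraw) yield -11/3, and no column does worse for the attacker. The mix makes the defender indifferent and guarantees -11/3, so it is optimal.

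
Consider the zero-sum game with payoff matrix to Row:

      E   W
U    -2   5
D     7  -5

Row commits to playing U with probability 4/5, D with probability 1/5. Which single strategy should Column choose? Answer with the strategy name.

E

If Column plays E, Row's expected payoff is (4/5)·(-2) + (1/5)·7 = -1/5.
If Column plays W, Row's expected payoff is (4/5)·5 + (1/5)·(-5) = 3.
Column minimizes Row's payoff; the smallest is -1/5, so the best response is E.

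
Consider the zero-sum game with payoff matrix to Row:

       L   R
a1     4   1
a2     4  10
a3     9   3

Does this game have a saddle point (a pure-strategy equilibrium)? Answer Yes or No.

No

Row minima: a1 → 1, a2 → 4, a3 → 3; maximin = 4.
Column maxima: L → 9, R → 10; minimax = 9.
4 ≠ 9, so no pure-strategy equilibrium exists.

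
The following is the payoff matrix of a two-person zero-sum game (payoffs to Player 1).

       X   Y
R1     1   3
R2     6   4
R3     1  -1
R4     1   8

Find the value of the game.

Row minima: R1 → 1, R2 → 4, R3 → -1, R4 → 1; maximin = 4.
Column maxima: X → 6, Y → 8; minimax = 6.
4 ≠ 6, so there is no saddle point; optimal play is mixed.
R1 is strictly dominated by R2, so Player 1 never plays it.
R3 is strictly dominated by R2, so Player 1 never plays it.
On the remaining 2×2 (R2, R4 vs X, Y):
Let Player 1 play R2 with probability p. Expected payoff against X: 6p + 1(1−p) = 5p + 1; against Y: 4p + 8(1−p) = −4p + 8.
Setting these equal: 5p + 1 = −4p + 8 ⇒ 9p = 7 ⇒ p = 7/9, and the value is (5)·(7/9) + 1 = 44/9.
For Player 2: with q = P(X), equating R2's and R4's payoffs gives 2q + 4 = −7q + 8 ⇒ q = 4/9.

44/9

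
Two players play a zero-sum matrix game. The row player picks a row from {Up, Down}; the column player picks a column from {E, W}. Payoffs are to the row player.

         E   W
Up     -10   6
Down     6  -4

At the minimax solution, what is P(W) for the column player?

Row minima: Up → -10, Down → -4; maximin = -4.
Column maxima: E → 6, W → 6; minimax = 6.
-4 ≠ 6, so there is no saddle point; optimal play is mixed.
Let the row player play Up with probability p. Expected payoff against E: (-10)p + 6(1−p) = −16p + 6; against W: 6p + (-4)(1−p) = 10p − 4.
Setting these equal: −16p + 6 = 10p − 4 ⇒ −26p = -10 ⇒ p = 5/13, and the value is (-16)·(5/13) + 6 = -2/13.
For the column player: with q = P(E), equating Up's and Down's payoffs gives −16q + 6 = 10q − 4 ⇒ q = 5/13.

8/13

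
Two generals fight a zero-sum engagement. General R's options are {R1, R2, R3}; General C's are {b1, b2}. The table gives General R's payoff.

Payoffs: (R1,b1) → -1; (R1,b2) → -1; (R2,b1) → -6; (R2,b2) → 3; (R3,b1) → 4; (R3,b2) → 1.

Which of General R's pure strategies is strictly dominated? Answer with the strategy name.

R3 gives a strictly higher payoff than R1 against every column: 4 > -1, 1 > -1.
So R1 is strictly dominated and General R never plays it.

R1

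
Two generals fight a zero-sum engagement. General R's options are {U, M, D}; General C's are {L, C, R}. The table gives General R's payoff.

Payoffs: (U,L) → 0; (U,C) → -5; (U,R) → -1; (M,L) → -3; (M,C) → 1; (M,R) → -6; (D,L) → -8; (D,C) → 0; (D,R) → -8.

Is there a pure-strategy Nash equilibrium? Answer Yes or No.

Row minima: U → -5, M → -6, D → -8; maximin = -5.
Column maxima: L → 0, C → 1, R → -1; minimax = -1.
-5 ≠ -1, so no pure-strategy equilibrium exists.

No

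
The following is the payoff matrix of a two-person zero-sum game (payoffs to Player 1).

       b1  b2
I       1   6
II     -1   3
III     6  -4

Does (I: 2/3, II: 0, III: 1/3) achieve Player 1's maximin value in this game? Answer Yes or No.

Yes

Against b1 this mix gives (2/3)·1 + (1/3)·6 = 8/3.
Against b2 this mix gives (2/3)·6 + (1/3)·(-4) = 8/3.
All of Player 2's active replies (b1, b2) yield 8/3, and no column does worse for Player 1. The mix makes Player 2 indifferent and guarantees 8/3, so it is optimal.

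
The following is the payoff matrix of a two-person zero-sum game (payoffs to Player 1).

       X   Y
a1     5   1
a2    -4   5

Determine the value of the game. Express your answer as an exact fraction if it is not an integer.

29/13

Row minima: a1 → 1, a2 → -4; maximin = 1.
Column maxima: X → 5, Y → 5; minimax = 5.
1 ≠ 5, so there is no saddle point; optimal play is mixed.
Let Player 1 play a1 with probability p. Expected payoff against X: 5p + (-4)(1−p) = 9p − 4; against Y: 1p + 5(1−p) = −4p + 5.
Setting these equal: 9p − 4 = −4p + 5 ⇒ 13p = 9 ⇒ p = 9/13, and the value is (9)·(9/13) − 4 = 29/13.
For Player 2: with q = P(X), equating a1's and a2's payoffs gives 4q + 1 = −9q + 5 ⇒ q = 4/13.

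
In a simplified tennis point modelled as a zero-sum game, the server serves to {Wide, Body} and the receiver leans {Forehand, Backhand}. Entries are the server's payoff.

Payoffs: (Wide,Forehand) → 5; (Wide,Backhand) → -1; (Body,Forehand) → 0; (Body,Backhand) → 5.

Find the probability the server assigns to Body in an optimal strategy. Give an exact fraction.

Row minima: Wide → -1, Body → 0; maximin = 0.
Column maxima: Forehand → 5, Backhand → 5; minimax = 5.
0 ≠ 5, so there is no saddle point; optimal play is mixed.
Let the server play Wide with probability p. Expected payoff against Forehand: 5p + 0(1−p) = 5p; against Backhand: (-1)p + 5(1−p) = −6p + 5.
Setting these equal: 5p = −6p + 5 ⇒ 11p = 5 ⇒ p = 5/11, and the value is (5)·(5/11) = 25/11.
For the receiver: with q = P(Forehand), equating Wide's and Body's payoffs gives 6q − 1 = −5q + 5 ⇒ q = 6/11.

6/11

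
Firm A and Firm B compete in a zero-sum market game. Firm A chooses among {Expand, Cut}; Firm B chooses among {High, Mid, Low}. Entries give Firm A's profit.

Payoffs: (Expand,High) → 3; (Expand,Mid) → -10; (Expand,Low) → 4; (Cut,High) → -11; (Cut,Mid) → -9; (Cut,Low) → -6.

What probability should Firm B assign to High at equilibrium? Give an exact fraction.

1/15

Row minima: Expand → -10, Cut → -11; maximin = -10.
Column maxima: High → 3, Mid → -9, Low → 4; minimax = -9.
-10 ≠ -9, so there is no saddle point; optimal play is mixed.
Low is strictly dominated by High (it gives Firm A strictly more in every row), so Firm B never plays it.
On the remaining 2×2 (Expand, Cut vs High, Mid):
Let Firm A play Expand with probability p. Expected payoff against High: 3p + (-11)(1−p) = 14p − 11; against Mid: (-10)p + (-9)(1−p) = −p − 9.
Setting these equal: 14p − 11 = −p − 9 ⇒ 15p = 2 ⇒ p = 2/15, and the value is (14)·(2/15) − 11 = -137/15.
For Firm B: with q = P(High), equating Expand's and Cut's payoffs gives 13q − 10 = −2q − 9 ⇒ q = 1/15.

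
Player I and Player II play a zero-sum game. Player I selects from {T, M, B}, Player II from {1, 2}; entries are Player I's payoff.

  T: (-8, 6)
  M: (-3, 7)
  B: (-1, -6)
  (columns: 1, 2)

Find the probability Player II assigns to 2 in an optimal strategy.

Row minima: T → -8, M → -3, B → -6; maximin = -3.
Column maxima: 1 → -1, 2 → 7; minimax = -1.
-3 ≠ -1, so there is no saddle point; optimal play is mixed.
T is strictly dominated by M, so Player I never plays it.
On the remaining 2×2 (M, B vs 1, 2):
Let Player I play M with probability p. Expected payoff against 1: (-3)p + (-1)(1−p) = −2p − 1; against 2: 7p + (-6)(1−p) = 13p − 6.
Setting these equal: −2p − 1 = 13p − 6 ⇒ −15p = -5 ⇒ p = 1/3, and the value is (-2)·(1/3) − 1 = -5/3.
For Player II: with q = P(1), equating M's and B's payoffs gives −10q + 7 = 5q − 6 ⇒ q = 13/15.

2/15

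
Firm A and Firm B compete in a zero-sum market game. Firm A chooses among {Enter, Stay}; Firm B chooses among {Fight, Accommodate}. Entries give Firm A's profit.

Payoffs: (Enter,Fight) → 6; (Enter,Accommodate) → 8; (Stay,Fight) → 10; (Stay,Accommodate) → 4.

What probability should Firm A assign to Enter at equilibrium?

Row minima: Enter → 6, Stay → 4; maximin = 6.
Column maxima: Fight → 10, Accommodate → 8; minimax = 8.
6 ≠ 8, so there is no saddle point; optimal play is mixed.
Let Firm A play Enter with probability p. Expected payoff against Fight: 6p + 10(1−p) = −4p + 10; against Accommodate: 8p + 4(1−p) = 4p + 4.
Setting these equal: −4p + 10 = 4p + 4 ⇒ −8p = -6 ⇒ p = 3/4, and the value is (-4)·(3/4) + 10 = 7.
For Firm B: with q = P(Fight), equating Enter's and Stay's payoffs gives −2q + 8 = 6q + 4 ⇒ q = 1/2.

3/4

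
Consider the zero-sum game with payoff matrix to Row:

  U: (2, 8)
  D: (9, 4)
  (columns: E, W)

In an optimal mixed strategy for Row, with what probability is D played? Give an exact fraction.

Row minima: U → 2, D → 4; maximin = 4.
Column maxima: E → 9, W → 8; minimax = 8.
4 ≠ 8, so there is no saddle point; optimal play is mixed.
Let Row play U with probability p. Expected payoff against E: 2p + 9(1−p) = −7p + 9; against W: 8p + 4(1−p) = 4p + 4.
Setting these equal: −7p + 9 = 4p + 4 ⇒ −11p = -5 ⇒ p = 5/11, and the value is (-7)·(5/11) + 9 = 64/11.
For Column: with q = P(E), equating U's and D's payoffs gives −6q + 8 = 5q + 4 ⇒ q = 4/11.

6/11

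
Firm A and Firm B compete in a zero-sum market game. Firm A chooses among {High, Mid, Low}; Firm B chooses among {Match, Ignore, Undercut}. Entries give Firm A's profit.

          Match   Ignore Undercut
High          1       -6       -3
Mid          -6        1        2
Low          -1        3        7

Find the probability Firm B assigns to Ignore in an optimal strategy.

2/11

Row minima: High → -6, Mid → -6, Low → -1; maximin = -1.
Column maxima: Match → 1, Ignore → 3, Undercut → 7; minimax = 1.
-1 ≠ 1, so there is no saddle point; optimal play is mixed.
Mid is strictly dominated by Low, so Firm A never plays it.
Undercut is strictly dominated by Ignore (it gives Firm A strictly more in every row), so Firm B never plays it.
On the remaining 2×2 (High, Low vs Match, Ignore):
Let Firm A play High with probability p. Expected payoff against Match: 1p + (-1)(1−p) = 2p − 1; against Ignore: (-6)p + 3(1−p) = −9p + 3.
Setting these equal: 2p − 1 = −9p + 3 ⇒ 11p = 4 ⇒ p = 4/11, and the value is (2)·(4/11) − 1 = -3/11.
For Firm B: with q = P(Match), equating High's and Low's payoffs gives 7q − 6 = −4q + 3 ⇒ q = 9/11.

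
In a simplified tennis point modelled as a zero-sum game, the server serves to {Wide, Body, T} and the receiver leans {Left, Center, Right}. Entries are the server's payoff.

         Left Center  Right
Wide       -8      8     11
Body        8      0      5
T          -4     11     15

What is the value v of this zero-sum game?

Row minima: Wide → -8, Body → 0, T → -4; maximin = 0.
Column maxima: Left → 8, Center → 11, Right → 15; minimax = 8.
0 ≠ 8, so there is no saddle point; optimal play is mixed.
Wide is strictly dominated by T, so the server never plays it.
Right is strictly dominated by Center (it gives the server strictly more in every row), so the receiver never plays it.
On the remaining 2×2 (Body, T vs Left, Center):
Let the server play Body with probability p. Expected payoff against Left: 8p + (-4)(1−p) = 12p − 4; against Center: 0p + 11(1−p) = −11p + 11.
Setting these equal: 12p − 4 = −11p + 11 ⇒ 23p = 15 ⇒ p = 15/23, and the value is (12)·(15/23) − 4 = 88/23.
For the receiver: with q = P(Left), equating Body's and T's payoffs gives 8q = −15q + 11 ⇒ q = 11/23.

88/23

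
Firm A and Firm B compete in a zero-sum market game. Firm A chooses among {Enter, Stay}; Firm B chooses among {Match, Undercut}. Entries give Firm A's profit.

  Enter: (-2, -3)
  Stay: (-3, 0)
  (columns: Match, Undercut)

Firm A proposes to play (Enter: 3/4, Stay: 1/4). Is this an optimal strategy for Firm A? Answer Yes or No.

Against Match this mix gives (3/4)·(-2) + (1/4)·(-3) = -9/4.
Against Undercut this mix gives (3/4)·(-3) + (1/4)·0 = -9/4.
All of Firm B's active replies (Match, Undercut) yield -9/4, and no column does worse for Firm A. The mix makes Firm B indifferent and guarantees -9/4, so it is optimal.

Yes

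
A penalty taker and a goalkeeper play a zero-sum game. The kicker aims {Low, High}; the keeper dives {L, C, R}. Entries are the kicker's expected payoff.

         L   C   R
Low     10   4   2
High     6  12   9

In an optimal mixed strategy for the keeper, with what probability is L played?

7/11

Row minima: Low → 2, High → 6; maximin = 6.
Column maxima: L → 10, C → 12, R → 9; minimax = 9.
6 ≠ 9, so there is no saddle point; optimal play is mixed.
C is strictly dominated by R (it gives the kicker strictly more in every row), so the keeper never plays it.
On the remaining 2×2 (Low, High vs L, R):
Let the kicker play Low with probability p. Expected payoff against L: 10p + 6(1−p) = 4p + 6; against R: 2p + 9(1−p) = −7p + 9.
Setting these equal: 4p + 6 = −7p + 9 ⇒ 11p = 3 ⇒ p = 3/11, and the value is (4)·(3/11) + 6 = 78/11.
For the keeper: with q = P(L), equating Low's and High's payoffs gives 8q + 2 = −3q + 9 ⇒ q = 7/11.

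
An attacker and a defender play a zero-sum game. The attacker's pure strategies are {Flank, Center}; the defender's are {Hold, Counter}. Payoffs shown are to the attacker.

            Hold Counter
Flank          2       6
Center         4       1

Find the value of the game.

Row minima: Flank → 2, Center → 1; maximin = 2.
Column maxima: Hold → 4, Counter → 6; minimax = 4.
2 ≠ 4, so there is no saddle point; optimal play is mixed.
Let the attacker play Flank with probability p. Expected payoff against Hold: 2p + 4(1−p) = −2p + 4; against Counter: 6p + 1(1−p) = 5p + 1.
Setting these equal: −2p + 4 = 5p + 1 ⇒ −7p = -3 ⇒ p = 3/7, and the value is (-2)·(3/7) + 4 = 22/7.
For the defender: with q = P(Hold), equating Flank's and Center's payoffs gives −4q + 6 = 3q + 1 ⇒ q = 5/7.

22/7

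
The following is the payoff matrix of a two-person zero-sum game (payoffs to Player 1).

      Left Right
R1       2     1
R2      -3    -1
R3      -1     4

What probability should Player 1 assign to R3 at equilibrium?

Row minima: R1 → 1, R2 → -3, R3 → -1; maximin = 1.
Column maxima: Left → 2, Right → 4; minimax = 2.
1 ≠ 2, so there is no saddle point; optimal play is mixed.
R2 is strictly dominated by R1, so Player 1 never plays it.
On the remaining 2×2 (R1, R3 vs Left, Right):
Let Player 1 play R1 with probability p. Expected payoff against Left: 2p + (-1)(1−p) = 3p − 1; against Right: 1p + 4(1−p) = −3p + 4.
Setting these equal: 3p − 1 = −3p + 4 ⇒ 6p = 5 ⇒ p = 5/6, and the value is (3)·(5/6) − 1 = 3/2.
For Player 2: with q = P(Left), equating R1's and R3's payoffs gives q + 1 = −5q + 4 ⇒ q = 1/2.

1/6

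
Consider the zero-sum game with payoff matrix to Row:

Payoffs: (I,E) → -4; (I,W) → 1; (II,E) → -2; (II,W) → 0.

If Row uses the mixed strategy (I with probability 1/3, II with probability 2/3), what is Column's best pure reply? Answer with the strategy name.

If Column plays E, Row's expected payoff is (1/3)·(-4) + (2/3)·(-2) = -8/3.
If Column plays W, Row's expected payoff is (1/3)·1 + (2/3)·0 = 1/3.
Column minimizes Row's payoff; the smallest is -8/3, so the best response is E.

E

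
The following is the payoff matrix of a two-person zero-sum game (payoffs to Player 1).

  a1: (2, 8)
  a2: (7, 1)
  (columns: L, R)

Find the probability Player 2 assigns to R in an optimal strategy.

Row minima: a1 → 2, a2 → 1; maximin = 2.
Column maxima: L → 7, R → 8; minimax = 7.
2 ≠ 7, so there is no saddle point; optimal play is mixed.
Let Player 1 play a1 with probability p. Expected payoff against L: 2p + 7(1−p) = −5p + 7; against R: 8p + 1(1−p) = 7p + 1.
Setting these equal: −5p + 7 = 7p + 1 ⇒ −12p = -6 ⇒ p = 1/2, and the value is (-5)·(1/2) + 7 = 9/2.
For Player 2: with q = P(L), equating a1's and a2's payoffs gives −6q + 8 = 6q + 1 ⇒ q = 7/12.

5/12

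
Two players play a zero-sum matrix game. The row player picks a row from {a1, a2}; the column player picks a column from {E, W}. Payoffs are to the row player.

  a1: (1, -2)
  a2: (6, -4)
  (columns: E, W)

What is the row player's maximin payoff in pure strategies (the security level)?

Row minima: a1 → -2, a2 → -4.
The best of these is -2.

-2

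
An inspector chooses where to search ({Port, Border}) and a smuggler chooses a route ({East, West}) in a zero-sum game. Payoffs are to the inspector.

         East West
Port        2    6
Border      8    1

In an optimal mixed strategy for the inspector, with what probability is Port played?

Row minima: Port → 2, Border → 1; maximin = 2.
Column maxima: East → 8, West → 6; minimax = 6.
2 ≠ 6, so there is no saddle point; optimal play is mixed.
Let the inspector play Port with probability p. Expected payoff against East: 2p + 8(1−p) = −6p + 8; against West: 6p + 1(1−p) = 5p + 1.
Setting these equal: −6p + 8 = 5p + 1 ⇒ −11p = -7 ⇒ p = 7/11, and the value is (-6)·(7/11) + 8 = 46/11.
For the smuggler: with q = P(East), equating Port's and Border's payoffs gives −4q + 6 = 7q + 1 ⇒ q = 5/11.

7/11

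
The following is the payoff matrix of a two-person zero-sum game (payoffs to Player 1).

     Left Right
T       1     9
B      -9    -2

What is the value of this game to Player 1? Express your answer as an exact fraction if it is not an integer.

Row minima: T → 1, B → -9; maximin = 1.
Column maxima: Left → 1, Right → 9; minimax = 1.
Since maximin = minimax = 1, there is a saddle point and the value is 1.

1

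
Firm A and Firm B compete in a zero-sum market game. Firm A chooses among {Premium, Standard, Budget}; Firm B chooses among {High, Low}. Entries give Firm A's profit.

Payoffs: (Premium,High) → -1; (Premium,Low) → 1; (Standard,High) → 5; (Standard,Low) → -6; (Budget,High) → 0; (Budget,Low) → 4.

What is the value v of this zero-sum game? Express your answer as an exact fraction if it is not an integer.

4/3

Row minima: Premium → -1, Standard → -6, Budget → 0; maximin = 0.
Column maxima: High → 5, Low → 4; minimax = 4.
0 ≠ 4, so there is no saddle point; optimal play is mixed.
Premium is strictly dominated by Budget, so Firm A never plays it.
On the remaining 2×2 (Standard, Budget vs High, Low):
Let Firm A play Standard with probability p. Expected payoff against High: 5p + 0(1−p) = 5p; against Low: (-6)p + 4(1−p) = −10p + 4.
Setting these equal: 5p = −10p + 4 ⇒ 15p = 4 ⇒ p = 4/15, and the value is (5)·(4/15) = 4/3.
For Firm B: with q = P(High), equating Standard's and Budget's payoffs gives 11q − 6 = −4q + 4 ⇒ q = 2/3.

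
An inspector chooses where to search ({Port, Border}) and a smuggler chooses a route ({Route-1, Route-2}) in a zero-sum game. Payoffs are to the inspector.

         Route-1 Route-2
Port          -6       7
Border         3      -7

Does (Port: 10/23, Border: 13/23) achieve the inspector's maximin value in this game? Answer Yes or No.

Against Route-1 this mix gives (10/23)·(-6) + (13/23)·3 = -21/23.
Against Route-2 this mix gives (10/23)·7 + (13/23)·(-7) = -21/23.
All of the smuggler's active replies (Route-1, Route-2) yield -21/23, and no column does worse for the inspector. The mix makes the smuggler indifferent and guarantees -21/23, so it is optimal.

Yes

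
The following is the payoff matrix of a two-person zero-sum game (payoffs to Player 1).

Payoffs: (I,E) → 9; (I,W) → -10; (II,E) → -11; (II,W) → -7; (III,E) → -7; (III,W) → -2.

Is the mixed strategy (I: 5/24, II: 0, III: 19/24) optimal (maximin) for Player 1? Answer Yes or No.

Against E this mix gives (5/24)·9 + (19/24)·(-7) = -11/3.
Against W this mix gives (5/24)·(-10) + (19/24)·(-2) = -11/3.
All of Player 2's active replies (E, W) yield -11/3, and no column does worse for Player 1. The mix makes Player 2 indifferent and guarantees -11/3, so it is optimal.

Yes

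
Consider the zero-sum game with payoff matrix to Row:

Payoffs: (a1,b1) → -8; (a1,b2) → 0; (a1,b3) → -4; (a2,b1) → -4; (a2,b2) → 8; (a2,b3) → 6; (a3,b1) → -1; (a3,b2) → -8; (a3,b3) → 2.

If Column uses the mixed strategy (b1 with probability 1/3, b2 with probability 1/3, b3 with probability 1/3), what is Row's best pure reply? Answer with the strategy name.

Expected payoff of a1: (1/3)·(-8) + (1/3)·0 + (1/3)·(-4) = -4.
Expected payoff of a2: (1/3)·(-4) + (1/3)·8 + (1/3)·6 = 10/3.
Expected payoff of a3: (1/3)·(-1) + (1/3)·(-8) + (1/3)·2 = -7/3.
The largest is 10/3, so Row's best response is a2.

a2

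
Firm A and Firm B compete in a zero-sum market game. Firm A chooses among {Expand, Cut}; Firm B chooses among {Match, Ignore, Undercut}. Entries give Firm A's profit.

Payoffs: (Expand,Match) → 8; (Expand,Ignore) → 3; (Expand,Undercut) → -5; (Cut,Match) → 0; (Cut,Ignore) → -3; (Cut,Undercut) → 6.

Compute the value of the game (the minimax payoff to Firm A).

3/17

Row minima: Expand → -5, Cut → -3; maximin = -3.
Column maxima: Match → 8, Ignore → 3, Undercut → 6; minimax = 3.
-3 ≠ 3, so there is no saddle point; optimal play is mixed.
Match is strictly dominated by Ignore (it gives Firm A strictly more in every row), so Firm B never plays it.
On the remaining 2×2 (Expand, Cut vs Ignore, Undercut):
Let Firm A play Expand with probability p. Expected payoff against Ignore: 3p + (-3)(1−p) = 6p − 3; against Undercut: (-5)p + 6(1−p) = −11p + 6.
Setting these equal: 6p − 3 = −11p + 6 ⇒ 17p = 9 ⇒ p = 9/17, and the value is (6)·(9/17) − 3 = 3/17.
For Firm B: with q = P(Ignore), equating Expand's and Cut's payoffs gives 8q − 5 = −9q + 6 ⇒ q = 11/17.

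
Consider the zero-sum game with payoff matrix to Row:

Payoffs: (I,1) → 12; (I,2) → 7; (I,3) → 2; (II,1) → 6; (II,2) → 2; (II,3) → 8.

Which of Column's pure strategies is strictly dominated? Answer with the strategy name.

2 holds Row's payoff strictly below 1 in every row: 7 < 12, 2 < 6.
So 1 is strictly dominated for Column.

1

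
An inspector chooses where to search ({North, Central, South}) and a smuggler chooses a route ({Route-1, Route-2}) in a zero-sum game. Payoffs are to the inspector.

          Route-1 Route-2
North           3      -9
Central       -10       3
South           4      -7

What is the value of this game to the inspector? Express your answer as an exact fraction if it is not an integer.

Row minima: North → -9, Central → -10, South → -7; maximin = -7.
Column maxima: Route-1 → 4, Route-2 → 3; minimax = 3.
-7 ≠ 3, so there is no saddle point; optimal play is mixed.
North is strictly dominated by South, so the inspector never plays it.
On the remaining 2×2 (Central, South vs Route-1, Route-2):
Let the inspector play Central with probability p. Expected payoff against Route-1: (-10)p + 4(1−p) = −14p + 4; against Route-2: 3p + (-7)(1−p) = 10p − 7.
Setting these equal: −14p + 4 = 10p − 7 ⇒ −24p = -11 ⇒ p = 11/24, and the value is (-14)·(11/24) + 4 = -29/12.
For the smuggler: with q = P(Route-1), equating Central's and South's payoffs gives −13q + 3 = 11q − 7 ⇒ q = 5/12.

-29/12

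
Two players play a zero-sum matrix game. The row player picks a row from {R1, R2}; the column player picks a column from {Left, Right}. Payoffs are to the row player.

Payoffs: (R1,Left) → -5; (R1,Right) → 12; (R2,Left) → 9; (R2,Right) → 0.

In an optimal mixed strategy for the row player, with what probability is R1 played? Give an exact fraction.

9/26

Row minima: R1 → -5, R2 → 0; maximin = 0.
Column maxima: Left → 9, Right → 12; minimax = 9.
0 ≠ 9, so there is no saddle point; optimal play is mixed.
Let the row player play R1 with probability p. Expected payoff against Left: (-5)p + 9(1−p) = −14p + 9; against Right: 12p + 0(1−p) = 12p.
Setting these equal: −14p + 9 = 12p ⇒ −26p = -9 ⇒ p = 9/26, and the value is (-14)·(9/26) + 9 = 54/13.
For the column player: with q = P(Left), equating R1's and R2's payoffs gives −17q + 12 = 9q ⇒ q = 6/13.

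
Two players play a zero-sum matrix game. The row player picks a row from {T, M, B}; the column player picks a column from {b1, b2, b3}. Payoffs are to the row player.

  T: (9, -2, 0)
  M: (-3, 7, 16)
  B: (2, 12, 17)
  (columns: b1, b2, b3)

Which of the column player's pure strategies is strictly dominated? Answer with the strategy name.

b3

b2 holds the row player's payoff strictly below b3 in every row: -2 < 0, 7 < 16, 12 < 17.
So b3 is strictly dominated for the column player.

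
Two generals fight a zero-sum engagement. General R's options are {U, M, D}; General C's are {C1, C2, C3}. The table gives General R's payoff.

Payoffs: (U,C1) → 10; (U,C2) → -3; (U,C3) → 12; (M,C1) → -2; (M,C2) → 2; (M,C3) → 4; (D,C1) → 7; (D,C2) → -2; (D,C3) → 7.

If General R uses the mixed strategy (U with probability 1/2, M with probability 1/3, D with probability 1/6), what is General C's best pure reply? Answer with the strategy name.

C2

If General C plays C1, General R's expected payoff is (1/2)·10 + (1/3)·(-2) + (1/6)·7 = 11/2.
If General C plays C2, General R's expected payoff is (1/2)·(-3) + (1/3)·2 + (1/6)·(-2) = -7/6.
If General C plays C3, General R's expected payoff is (1/2)·12 + (1/3)·4 + (1/6)·7 = 17/2.
General C minimizes General R's payoff; the smallest is -7/6, so the best response is C2.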